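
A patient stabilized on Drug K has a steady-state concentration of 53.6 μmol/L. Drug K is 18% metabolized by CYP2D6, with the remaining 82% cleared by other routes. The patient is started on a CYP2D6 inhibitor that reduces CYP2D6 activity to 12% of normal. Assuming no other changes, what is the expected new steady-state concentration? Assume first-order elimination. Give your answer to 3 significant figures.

The CYP2D6 pathway (18% of clearance) is reduced to 0.12× activity: 0.18 × 0.12 = 0.0216.
Non-CYP routes (82%) are unchanged.
New clearance relative to baseline: 0.0216 + 0.82 = 0.8416.
New steady-state concentration = baseline ÷ relative clearance = 53.6 / 0.8416 = 63.7 μmol/L.

63.7 μmol/L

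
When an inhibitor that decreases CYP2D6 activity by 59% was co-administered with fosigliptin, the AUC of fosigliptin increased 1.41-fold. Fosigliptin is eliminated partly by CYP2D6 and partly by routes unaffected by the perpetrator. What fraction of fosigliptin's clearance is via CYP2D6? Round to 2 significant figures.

0.49

CL'/CL = 1 / 1.41 = 0.7092
0.41·fm + (1 − fm) = 0.7092
fm = (0.7092 − 1) / (0.41 − 1) = 0.49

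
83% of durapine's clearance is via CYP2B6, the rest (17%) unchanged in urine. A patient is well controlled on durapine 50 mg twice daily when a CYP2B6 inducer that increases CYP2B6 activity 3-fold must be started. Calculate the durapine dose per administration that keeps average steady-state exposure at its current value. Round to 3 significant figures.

CYP2B6: 0.83 × 3 = 2.49
Other: 0.17 (unchanged)
New clearance relative to baseline: 2.49 + 0.17 = 2.66.
To maintain the same steady-state level, dose must scale with clearance: new dose = 50 × 2.66 = 133 mg.

133 mg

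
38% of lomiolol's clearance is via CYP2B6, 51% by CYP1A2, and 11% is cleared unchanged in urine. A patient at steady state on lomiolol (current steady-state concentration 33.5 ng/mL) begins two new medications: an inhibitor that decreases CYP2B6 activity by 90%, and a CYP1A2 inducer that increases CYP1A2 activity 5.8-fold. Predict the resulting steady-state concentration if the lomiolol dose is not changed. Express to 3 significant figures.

10.8 ng/mL

The CYP2B6 pathway (38% of clearance) falls to 0.1× activity: 0.38 × 0.1 = 0.038.
The CYP1A2 pathway (51% of clearance) increases to 5.8× activity: 0.51 × 5.8 = 2.958.
The remaining 11% of clearance is unaffected.
New clearance relative to baseline: 0.038 + 2.958 + 0.11 = 3.106.
Dividing the baseline by the relative clearance: 33.5 / 3.106 = 10.8 ng/mL.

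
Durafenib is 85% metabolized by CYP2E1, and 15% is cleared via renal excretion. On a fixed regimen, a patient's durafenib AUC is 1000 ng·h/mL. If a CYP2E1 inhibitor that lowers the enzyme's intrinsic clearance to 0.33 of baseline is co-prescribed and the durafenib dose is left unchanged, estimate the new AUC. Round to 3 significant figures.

2.32 × 10³ ng·h/mL

CYP2E1: 0.85 × 0.33 = 0.2805
Other: 0.15 (unchanged)
New clearance relative to baseline: 0.2805 + 0.15 = 0.4305.
AUC ∝ 1/CL, so new value = 1000 / 0.4305 = 2.32 × 10³ ng·h/mL.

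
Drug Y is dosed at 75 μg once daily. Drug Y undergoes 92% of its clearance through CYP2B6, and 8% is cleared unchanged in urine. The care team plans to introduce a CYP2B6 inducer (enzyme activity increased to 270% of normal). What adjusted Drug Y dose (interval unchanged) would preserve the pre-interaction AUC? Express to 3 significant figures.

CYP2B6: 0.92 × 2.7 = 2.484
Other: 0.08 (unchanged)
Relative clearance = 2.484 + 0.08 = 2.564.
Css,avg = (dose rate)/CL, so holding Css fixed requires dose ∝ CL: 75 × 2.564 = 192 μg.

192 μg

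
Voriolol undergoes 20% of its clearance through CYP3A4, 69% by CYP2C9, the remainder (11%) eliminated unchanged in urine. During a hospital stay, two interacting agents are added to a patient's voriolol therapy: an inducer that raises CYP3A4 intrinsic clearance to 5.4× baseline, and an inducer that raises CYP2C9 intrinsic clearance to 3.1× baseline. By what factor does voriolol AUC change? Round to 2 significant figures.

The CYP3A4 pathway (20% of clearance) is boosted to 5.4× activity: 0.2 × 5.4 = 1.08.
The CYP2C9 pathway (69% of clearance) increases to 3.1× activity: 0.69 × 3.1 = 2.139.
The remaining 11% of clearance is unaffected.
Relative clearance = 1.08 + 2.139 + 0.11 = 3.329.
Net AUC ratio = 1 / 3.329 = 0.30.

0.30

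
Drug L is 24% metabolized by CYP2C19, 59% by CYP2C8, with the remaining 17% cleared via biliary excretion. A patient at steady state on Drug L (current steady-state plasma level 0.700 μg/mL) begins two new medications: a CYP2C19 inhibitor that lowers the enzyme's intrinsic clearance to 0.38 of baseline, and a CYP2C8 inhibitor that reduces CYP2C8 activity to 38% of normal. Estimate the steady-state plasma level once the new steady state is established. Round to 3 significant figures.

The CYP2C19 pathway (24% of clearance) is reduced to 0.38× activity: 0.24 × 0.38 = 0.0912.
The CYP2C8 pathway (59% of clearance) falls to 0.38× activity: 0.59 × 0.38 = 0.2242.
Non-CYP routes (17%) are unchanged.
CL_new/CL_old = 0.0912 + 0.2242 + 0.17 = 0.4854.
Steady-state plasma level ∝ 1/CL: new value = 0.700 / 0.4854 = 1.44 μg/mL.

1.44 μg/mL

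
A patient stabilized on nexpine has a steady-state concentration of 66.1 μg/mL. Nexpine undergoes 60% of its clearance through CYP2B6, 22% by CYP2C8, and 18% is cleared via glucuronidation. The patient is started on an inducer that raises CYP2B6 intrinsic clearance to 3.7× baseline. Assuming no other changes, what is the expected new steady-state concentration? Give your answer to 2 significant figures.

25 μg/mL

The CYP2B6 pathway (60% of clearance) increases to 3.7× activity: 0.6 × 3.7 = 2.22.
CYP2C8 (22%) and the residual 18% are unaffected.
CL_new/CL_old = 2.22 + 0.22 + 0.18 = 2.62.
New steady-state concentration = baseline ÷ relative clearance = 66.1 / 2.62 = 25 μg/mL.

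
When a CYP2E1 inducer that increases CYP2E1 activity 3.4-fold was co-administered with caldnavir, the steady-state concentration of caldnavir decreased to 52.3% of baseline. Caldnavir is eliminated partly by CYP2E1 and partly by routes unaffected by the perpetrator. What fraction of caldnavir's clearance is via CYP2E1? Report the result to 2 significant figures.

0.38

Call the CYP2E1 fraction fm. After the interaction, CL_new/CL_old = fm × 3.4 + (1 − fm).
Steady-state concentration ratio = 1 / (new CL fraction), so new CL fraction = 1 / 0.523 = 1.912.
fm × 3.4 + 1 − fm = 1.912  ⇒  fm × (3.4 − 1) = 0.912  ⇒  fm = 0.38.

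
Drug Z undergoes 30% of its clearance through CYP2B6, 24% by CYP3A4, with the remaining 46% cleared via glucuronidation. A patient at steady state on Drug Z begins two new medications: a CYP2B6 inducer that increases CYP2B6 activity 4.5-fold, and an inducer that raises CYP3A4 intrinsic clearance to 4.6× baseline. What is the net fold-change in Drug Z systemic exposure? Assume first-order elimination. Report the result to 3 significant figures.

The CYP2B6 pathway (30% of clearance) increases to 4.5× activity: 0.3 × 4.5 = 1.35.
The CYP3A4 pathway (24% of clearance) increases to 4.6× activity: 0.24 × 4.6 = 1.104.
The remaining 46% of clearance is unaffected.
Relative clearance = 1.35 + 1.104 + 0.46 = 2.914.
Systemic exposure ∝ 1/CL: fold-change = 1 / 2.914 = 0.343.

0.343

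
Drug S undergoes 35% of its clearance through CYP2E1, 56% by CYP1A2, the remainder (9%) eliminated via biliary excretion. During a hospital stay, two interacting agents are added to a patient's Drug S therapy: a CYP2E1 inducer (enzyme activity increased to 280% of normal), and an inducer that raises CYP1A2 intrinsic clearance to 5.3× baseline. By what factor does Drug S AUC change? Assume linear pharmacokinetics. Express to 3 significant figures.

0.248

The CYP2E1 pathway (35% of clearance) rises to 2.8× activity: 0.35 × 2.8 = 0.98.
The CYP1A2 pathway (56% of clearance) rises to 5.3× activity: 0.56 × 5.3 = 2.968.
Non-CYP routes (9%) are unchanged.
CL_new/CL_old = 0.98 + 2.968 + 0.09 = 4.038.
AUC ∝ 1/CL: fold-change = 1 / 4.038 = 0.248.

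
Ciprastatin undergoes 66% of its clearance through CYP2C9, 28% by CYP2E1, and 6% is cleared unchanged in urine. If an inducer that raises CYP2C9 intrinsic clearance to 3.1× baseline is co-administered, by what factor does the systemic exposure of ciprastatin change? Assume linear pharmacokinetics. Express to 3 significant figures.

The CYP2C9 pathway (66% of clearance) rises to 3.1× activity: 0.66 × 3.1 = 2.046.
CYP2E1 (28%) and the residual 6% are unaffected.
Relative clearance = 2.046 + 0.28 + 0.06 = 2.386.
Systemic exposure ratio = CL_old/CL_new = 1 / 2.386 = 0.419.

0.419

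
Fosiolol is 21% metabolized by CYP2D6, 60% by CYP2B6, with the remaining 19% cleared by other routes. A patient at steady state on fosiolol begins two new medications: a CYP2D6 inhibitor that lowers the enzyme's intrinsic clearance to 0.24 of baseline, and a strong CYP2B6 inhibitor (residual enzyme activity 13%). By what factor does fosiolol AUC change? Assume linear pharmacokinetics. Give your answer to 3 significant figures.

The CYP2D6 pathway (21% of clearance) falls to 0.24× activity: 0.21 × 0.24 = 0.0504.
The CYP2B6 pathway (60% of clearance) is reduced to 0.13× activity: 0.6 × 0.13 = 0.078.
Non-CYP routes (19%) are unchanged.
CL_new/CL_old = 0.0504 + 0.078 + 0.19 = 0.3184.
Net AUC ratio = 1 / 0.3184 = 3.14.

3.14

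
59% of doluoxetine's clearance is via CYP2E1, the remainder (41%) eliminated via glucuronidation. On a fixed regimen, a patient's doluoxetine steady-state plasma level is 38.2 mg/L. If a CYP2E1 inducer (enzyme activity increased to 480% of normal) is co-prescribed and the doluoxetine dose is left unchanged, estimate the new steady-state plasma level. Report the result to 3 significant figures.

CYP2E1: 0.59 × 4.8 = 2.832
Other: 0.41 (unchanged)
CL_new/CL_old = 2.832 + 0.41 = 3.242.
Steady-state plasma level ∝ 1/CL, so new value = 38.2 / 3.242 = 11.8 mg/L.

11.8 mg/L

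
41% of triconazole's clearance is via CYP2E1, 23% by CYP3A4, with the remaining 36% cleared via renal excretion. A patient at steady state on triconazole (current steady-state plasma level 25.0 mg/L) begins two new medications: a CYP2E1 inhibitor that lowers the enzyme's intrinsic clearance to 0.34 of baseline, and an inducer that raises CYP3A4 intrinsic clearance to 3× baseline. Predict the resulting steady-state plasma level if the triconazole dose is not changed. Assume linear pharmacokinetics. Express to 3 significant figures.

21.0 mg/L

CYP2E1: 0.41 × 0.34 = 0.1394
CYP3A4: 0.23 × 3 = 0.69
Other: 0.36 (unchanged)
New clearance relative to baseline: 0.1394 + 0.69 + 0.36 = 1.1894.
New steady-state plasma level = 25.0 / 1.1894 = 21.0 mg/L (concentration scales inversely with clearance).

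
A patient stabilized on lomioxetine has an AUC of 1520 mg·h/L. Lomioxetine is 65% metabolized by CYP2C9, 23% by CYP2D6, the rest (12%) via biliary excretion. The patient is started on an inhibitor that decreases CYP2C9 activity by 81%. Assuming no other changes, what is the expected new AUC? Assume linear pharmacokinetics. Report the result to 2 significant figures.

3.2 × 10³ mg·h/L

CYP2C9: 0.65 × 0.19 = 0.1235
CYP2D6: 0.23 (unchanged)
Other: 0.12 (unchanged)
New clearance relative to baseline: 0.1235 + 0.23 + 0.12 = 0.4735.
AUC ∝ 1/CL, so new value = 1520 / 0.4735 = 3.2 × 10³ mg·h/L.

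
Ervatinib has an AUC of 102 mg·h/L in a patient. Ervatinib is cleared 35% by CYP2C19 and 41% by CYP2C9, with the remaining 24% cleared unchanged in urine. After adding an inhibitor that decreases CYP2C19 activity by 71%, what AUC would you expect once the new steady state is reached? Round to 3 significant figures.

136 mg·h/L

CYP2C19: 0.35 × 0.29 = 0.1015
CYP2C9: 0.41 (unchanged)
Other: 0.24 (unchanged)
Relative clearance = 0.1015 + 0.41 + 0.24 = 0.7515.
With dosing unchanged, AUC scales as 1/CL: 102 / 0.7515 = 136 mg·h/L.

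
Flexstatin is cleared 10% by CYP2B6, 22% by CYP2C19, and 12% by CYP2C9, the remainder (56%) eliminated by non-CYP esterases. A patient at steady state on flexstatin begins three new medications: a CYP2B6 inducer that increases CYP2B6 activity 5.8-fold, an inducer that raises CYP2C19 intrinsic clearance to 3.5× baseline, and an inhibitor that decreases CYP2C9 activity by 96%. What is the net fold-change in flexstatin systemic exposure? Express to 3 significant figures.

0.522

The CYP2B6 pathway (10% of clearance) increases to 5.8× activity: 0.1 × 5.8 = 0.58.
The CYP2C19 pathway (22% of clearance) increases to 3.5× activity: 0.22 × 3.5 = 0.77.
The CYP2C9 pathway (12% of clearance) drops to 0.04× activity: 0.12 × 0.04 = 0.0048.
Non-CYP routes (56%) are unchanged.
CL_new/CL_old = 0.58 + 0.77 + 0.0048 + 0.56 = 1.9148.
Systemic exposure ∝ 1/CL: fold-change = 1 / 1.9148 = 0.522.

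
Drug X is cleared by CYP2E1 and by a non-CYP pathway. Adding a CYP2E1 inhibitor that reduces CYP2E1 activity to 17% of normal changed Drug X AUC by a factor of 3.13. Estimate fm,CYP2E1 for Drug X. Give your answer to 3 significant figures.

CL'/CL = 1 / 3.13 = 0.3195
0.17·fm + (1 − fm) = 0.3195
fm = (0.3195 − 1) / (0.17 − 1) = 0.820

0.820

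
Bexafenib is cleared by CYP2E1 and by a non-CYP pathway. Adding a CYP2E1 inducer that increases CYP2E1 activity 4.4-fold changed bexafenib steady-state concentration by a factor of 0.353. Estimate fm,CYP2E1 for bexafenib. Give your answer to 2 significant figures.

0.54

Let x = fm,CYP2E1. Because steady-state concentration ∝ 1/CL, relative clearance rose to 1/0.353 = 2.833.
Setting x·4.4 + (1 − x) = 2.833 and solving: x = (2.833 − 1)/(4.4 − 1) = 0.54.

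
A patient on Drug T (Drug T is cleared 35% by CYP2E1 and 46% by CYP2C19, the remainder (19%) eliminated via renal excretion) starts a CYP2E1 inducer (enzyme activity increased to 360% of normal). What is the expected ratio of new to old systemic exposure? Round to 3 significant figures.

CYP2E1: 0.35 × 3.6 = 1.26
CYP2C19: 0.46 (unchanged)
Other: 0.19 (unchanged)
New clearance relative to baseline: 1.26 + 0.46 + 0.19 = 1.91.
Systemic exposure is inversely proportional to clearance, so the fold-change is 1 / 1.91 = 0.524.

0.524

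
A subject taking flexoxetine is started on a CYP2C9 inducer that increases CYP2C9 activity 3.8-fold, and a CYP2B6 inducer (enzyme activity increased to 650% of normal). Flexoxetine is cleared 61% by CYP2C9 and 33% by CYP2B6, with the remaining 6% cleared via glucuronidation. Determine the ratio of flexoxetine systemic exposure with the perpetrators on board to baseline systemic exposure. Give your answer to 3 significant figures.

The CYP2C9 pathway (61% of clearance) increases to 3.8× activity: 0.61 × 3.8 = 2.318.
The CYP2B6 pathway (33% of clearance) is boosted to 6.5× activity: 0.33 × 6.5 = 2.145.
Non-CYP routes (6%) are unchanged.
New clearance relative to baseline: 2.318 + 2.145 + 0.06 = 4.523.
Net systemic exposure ratio = 1 / 4.523 = 0.221.

0.221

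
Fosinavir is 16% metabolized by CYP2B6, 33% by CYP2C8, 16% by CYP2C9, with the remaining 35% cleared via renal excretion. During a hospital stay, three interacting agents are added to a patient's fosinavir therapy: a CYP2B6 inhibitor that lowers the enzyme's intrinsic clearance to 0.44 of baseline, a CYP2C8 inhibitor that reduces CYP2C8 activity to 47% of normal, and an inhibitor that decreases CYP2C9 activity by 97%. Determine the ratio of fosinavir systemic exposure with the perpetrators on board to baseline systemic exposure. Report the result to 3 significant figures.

1.72

The CYP2B6 pathway (16% of clearance) is reduced to 0.44× activity: 0.16 × 0.44 = 0.0704.
The CYP2C8 pathway (33% of clearance) drops to 0.47× activity: 0.33 × 0.47 = 0.1551.
The CYP2C9 pathway (16% of clearance) is reduced to 0.03× activity: 0.16 × 0.03 = 0.0048.
Non-CYP routes (35%) are unchanged.
Relative clearance = 0.0704 + 0.1551 + 0.0048 + 0.35 = 0.5803.
Systemic exposure ∝ 1/CL: fold-change = 1 / 0.5803 = 1.72.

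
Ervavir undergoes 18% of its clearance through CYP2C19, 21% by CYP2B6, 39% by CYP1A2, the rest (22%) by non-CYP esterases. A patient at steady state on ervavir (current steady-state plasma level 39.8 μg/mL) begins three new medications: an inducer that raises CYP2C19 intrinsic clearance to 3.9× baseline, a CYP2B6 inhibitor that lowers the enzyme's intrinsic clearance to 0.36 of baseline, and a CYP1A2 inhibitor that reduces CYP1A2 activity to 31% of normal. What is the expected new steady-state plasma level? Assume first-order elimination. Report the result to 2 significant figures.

36 μg/mL

The CYP2C19 pathway (18% of clearance) increases to 3.9× activity: 0.18 × 3.9 = 0.702.
The CYP2B6 pathway (21% of clearance) is reduced to 0.36× activity: 0.21 × 0.36 = 0.0756.
The CYP1A2 pathway (39% of clearance) drops to 0.31× activity: 0.39 × 0.31 = 0.1209.
Non-CYP routes (22%) are unchanged.
New clearance relative to baseline: 0.702 + 0.0756 + 0.1209 + 0.22 = 1.1185.
New steady-state plasma level = 39.8 / 1.1185 = 36 μg/mL (concentration scales inversely with clearance).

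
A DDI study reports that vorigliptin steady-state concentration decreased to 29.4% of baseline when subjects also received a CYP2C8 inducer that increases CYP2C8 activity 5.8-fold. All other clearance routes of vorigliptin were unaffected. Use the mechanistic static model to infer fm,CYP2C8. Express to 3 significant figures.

0.500

CL'/CL = 1 / 0.294 = 3.401
5.8·fm + (1 − fm) = 3.401
fm = (3.401 − 1) / (5.8 − 1) = 0.500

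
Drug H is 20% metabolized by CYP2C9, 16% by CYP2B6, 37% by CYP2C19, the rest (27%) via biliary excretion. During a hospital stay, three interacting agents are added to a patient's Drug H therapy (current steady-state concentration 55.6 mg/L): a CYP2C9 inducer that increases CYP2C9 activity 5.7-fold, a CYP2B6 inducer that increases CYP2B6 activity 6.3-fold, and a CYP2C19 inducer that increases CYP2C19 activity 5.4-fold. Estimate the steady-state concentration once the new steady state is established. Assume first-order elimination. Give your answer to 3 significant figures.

12.6 mg/L

The CYP2C9 pathway (20% of clearance) increases to 5.7× activity: 0.2 × 5.7 = 1.14.
The CYP2B6 pathway (16% of clearance) increases to 6.3× activity: 0.16 × 6.3 = 1.008.
The CYP2C19 pathway (37% of clearance) increases to 5.4× activity: 0.37 × 5.4 = 1.998.
Non-CYP routes (27%) are unchanged.
Relative clearance = 1.14 + 1.008 + 1.998 + 0.27 = 4.416.
New steady-state concentration = 55.6 / 4.416 = 12.6 mg/L (concentration scales inversely with clearance).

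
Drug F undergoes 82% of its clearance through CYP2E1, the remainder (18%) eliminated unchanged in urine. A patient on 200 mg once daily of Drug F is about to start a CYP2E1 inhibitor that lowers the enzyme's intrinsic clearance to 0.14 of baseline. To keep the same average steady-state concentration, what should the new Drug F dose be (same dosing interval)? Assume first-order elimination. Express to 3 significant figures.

CYP2E1: 0.82 × 0.14 = 0.1148
Other: 0.18 (unchanged)
Relative clearance = 0.1148 + 0.18 = 0.2948.
Css,avg = (dose rate)/CL, so holding Css fixed requires dose ∝ CL: 200 × 0.2948 = 59.0 mg.

59.0 mg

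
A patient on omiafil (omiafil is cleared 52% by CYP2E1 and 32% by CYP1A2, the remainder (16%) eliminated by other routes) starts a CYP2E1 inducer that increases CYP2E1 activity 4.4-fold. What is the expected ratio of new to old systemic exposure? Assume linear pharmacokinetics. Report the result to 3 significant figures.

0.361

CYP2E1: 0.52 × 4.4 = 2.288
CYP1A2: 0.32 (unchanged)
Other: 0.16 (unchanged)
Relative clearance = 2.288 + 0.32 + 0.16 = 2.768.
Systemic exposure ratio = CL_old/CL_new = 1 / 2.768 = 0.361.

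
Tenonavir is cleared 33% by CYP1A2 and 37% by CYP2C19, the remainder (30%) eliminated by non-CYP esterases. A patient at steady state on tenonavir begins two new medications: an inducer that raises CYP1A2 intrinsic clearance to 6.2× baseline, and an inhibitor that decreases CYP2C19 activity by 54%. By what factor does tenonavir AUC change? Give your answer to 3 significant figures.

The CYP1A2 pathway (33% of clearance) increases to 6.2× activity: 0.33 × 6.2 = 2.046.
The CYP2C19 pathway (37% of clearance) falls to 0.46× activity: 0.37 × 0.46 = 0.1702.
The remaining 30% of clearance is unaffected.
CL_new/CL_old = 2.046 + 0.1702 + 0.3 = 2.5162.
Net AUC ratio = 1 / 2.5162 = 0.397.

0.397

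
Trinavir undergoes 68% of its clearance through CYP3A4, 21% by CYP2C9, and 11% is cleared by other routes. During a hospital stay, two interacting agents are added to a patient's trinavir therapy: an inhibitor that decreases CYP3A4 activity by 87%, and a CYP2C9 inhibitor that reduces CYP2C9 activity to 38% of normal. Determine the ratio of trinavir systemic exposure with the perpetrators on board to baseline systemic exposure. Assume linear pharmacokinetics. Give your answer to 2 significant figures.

The CYP3A4 pathway (68% of clearance) drops to 0.13× activity: 0.68 × 0.13 = 0.0884.
The CYP2C9 pathway (21% of clearance) falls to 0.38× activity: 0.21 × 0.38 = 0.0798.
The remaining 11% of clearance is unaffected.
CL_new/CL_old = 0.0884 + 0.0798 + 0.11 = 0.2782.
Systemic exposure ∝ 1/CL: fold-change = 1 / 0.2782 = 3.6.

3.6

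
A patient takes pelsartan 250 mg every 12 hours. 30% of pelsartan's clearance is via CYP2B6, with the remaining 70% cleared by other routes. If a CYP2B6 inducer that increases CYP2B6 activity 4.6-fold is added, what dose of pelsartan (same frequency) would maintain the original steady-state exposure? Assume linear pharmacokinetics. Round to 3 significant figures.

The CYP2B6 pathway (30% of clearance) rises to 4.6× activity: 0.3 × 4.6 = 1.38.
Non-CYP routes (70%) are unchanged.
CL_new/CL_old = 1.38 + 0.7 = 2.08.
Exposure is unchanged when dose changes in proportion to clearance. New dose = 250 mg × 2.08 = 520 mg.

520 mg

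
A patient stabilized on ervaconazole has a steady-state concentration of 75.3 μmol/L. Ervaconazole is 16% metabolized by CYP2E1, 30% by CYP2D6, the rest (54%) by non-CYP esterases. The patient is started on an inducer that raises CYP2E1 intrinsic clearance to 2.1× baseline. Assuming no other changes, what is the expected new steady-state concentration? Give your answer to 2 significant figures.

64 μmol/L

The CYP2E1 pathway (16% of clearance) is boosted to 2.1× activity: 0.16 × 2.1 = 0.336.
CYP2D6 (30%) and the residual 54% are unaffected.
CL_new/CL_old = 0.336 + 0.3 + 0.54 = 1.176.
New steady-state concentration = baseline ÷ relative clearance = 75.3 / 1.176 = 64 μmol/L.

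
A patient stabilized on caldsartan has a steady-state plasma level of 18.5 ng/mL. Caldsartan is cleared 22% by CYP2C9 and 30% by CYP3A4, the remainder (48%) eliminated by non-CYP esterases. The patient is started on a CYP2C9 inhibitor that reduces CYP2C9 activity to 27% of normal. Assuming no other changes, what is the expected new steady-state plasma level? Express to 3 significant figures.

CYP2C9: 0.22 × 0.27 = 0.0594
CYP3A4: 0.3 (unchanged)
Other: 0.48 (unchanged)
CL_new/CL_old = 0.0594 + 0.3 + 0.48 = 0.8394.
Steady-state plasma level ∝ 1/CL, so new value = 18.5 / 0.8394 = 22.0 ng/mL.

22.0 ng/mL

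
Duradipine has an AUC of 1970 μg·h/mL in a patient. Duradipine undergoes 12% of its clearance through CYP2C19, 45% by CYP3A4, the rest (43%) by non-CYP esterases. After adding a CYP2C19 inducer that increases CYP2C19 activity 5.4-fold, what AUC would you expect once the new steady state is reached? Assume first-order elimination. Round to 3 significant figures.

CYP2C19: 0.12 × 5.4 = 0.648
CYP3A4: 0.45 (unchanged)
Other: 0.43 (unchanged)
Relative clearance = 0.648 + 0.45 + 0.43 = 1.528.
With dosing unchanged, AUC scales as 1/CL: 1970 / 1.528 = 1.29 × 10³ μg·h/mL.

1.29 × 10³ μg·h/mL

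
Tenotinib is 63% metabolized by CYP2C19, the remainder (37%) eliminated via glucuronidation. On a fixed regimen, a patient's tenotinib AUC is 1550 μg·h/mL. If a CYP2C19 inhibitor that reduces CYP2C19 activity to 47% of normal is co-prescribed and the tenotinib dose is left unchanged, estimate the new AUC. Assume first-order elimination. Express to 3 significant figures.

The CYP2C19 pathway (63% of clearance) falls to 0.47× activity: 0.63 × 0.47 = 0.2961.
The remaining 37% of clearance is unaffected.
Relative clearance = 0.2961 + 0.37 = 0.6661.
With dosing unchanged, AUC scales as 1/CL: 1550 / 0.6661 = 2.33 × 10³ μg·h/mL.

2.33 × 10³ μg·h/mL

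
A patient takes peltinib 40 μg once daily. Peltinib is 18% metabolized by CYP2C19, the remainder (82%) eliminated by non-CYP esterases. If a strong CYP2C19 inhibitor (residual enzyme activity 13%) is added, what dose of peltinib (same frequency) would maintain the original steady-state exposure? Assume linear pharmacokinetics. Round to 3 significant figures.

33.7 μg

CYP2C19: 0.18 × 0.13 = 0.0234
Other: 0.82 (unchanged)
CL_new/CL_old = 0.0234 + 0.82 = 0.8434.
To maintain the same steady-state level, dose must scale with clearance: new dose = 40 × 0.8434 = 33.7 μg.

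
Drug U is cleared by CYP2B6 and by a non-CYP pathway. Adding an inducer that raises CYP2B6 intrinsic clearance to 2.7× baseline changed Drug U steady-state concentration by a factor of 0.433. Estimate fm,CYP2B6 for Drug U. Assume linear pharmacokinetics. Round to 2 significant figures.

0.77

Write x for the fraction cleared via CYP2B6. The observed steady-state concentration change means clearance rose to 1/0.433 = 2.309 of baseline.
Only the CYP2B6 route changed, so 2.309 = x·2.7 + (1 − x), giving x = 0.77.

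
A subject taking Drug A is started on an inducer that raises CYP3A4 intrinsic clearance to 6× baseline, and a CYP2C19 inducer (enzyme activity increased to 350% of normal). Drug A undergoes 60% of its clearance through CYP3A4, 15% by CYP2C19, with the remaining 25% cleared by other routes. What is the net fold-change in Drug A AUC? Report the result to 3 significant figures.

0.229

The CYP3A4 pathway (60% of clearance) increases to 6× activity: 0.6 × 6 = 3.6.
The CYP2C19 pathway (15% of clearance) rises to 3.5× activity: 0.15 × 3.5 = 0.525.
The remaining 25% of clearance is unaffected.
New clearance relative to baseline: 3.6 + 0.525 + 0.25 = 4.375.
Net AUC ratio = 1 / 4.375 = 0.229.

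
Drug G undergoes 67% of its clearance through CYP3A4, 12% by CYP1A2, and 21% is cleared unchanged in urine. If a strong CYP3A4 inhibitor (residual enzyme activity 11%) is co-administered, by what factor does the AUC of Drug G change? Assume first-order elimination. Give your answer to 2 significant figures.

CYP3A4: 0.67 × 0.11 = 0.0737
CYP1A2: 0.12 (unchanged)
Other: 0.21 (unchanged)
CL_new/CL_old = 0.0737 + 0.12 + 0.21 = 0.4037.
AUC is inversely proportional to clearance, so the fold-change is 1 / 0.4037 = 2.5.

2.5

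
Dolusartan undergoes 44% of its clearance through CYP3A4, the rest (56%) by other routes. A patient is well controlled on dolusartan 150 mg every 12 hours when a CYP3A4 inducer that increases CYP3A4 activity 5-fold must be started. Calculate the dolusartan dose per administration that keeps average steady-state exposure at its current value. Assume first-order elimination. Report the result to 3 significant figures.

The CYP3A4 pathway (44% of clearance) rises to 5× activity: 0.44 × 5 = 2.2.
Non-CYP routes (56%) are unchanged.
New clearance relative to baseline: 2.2 + 0.56 = 2.76.
Css,avg = (dose rate)/CL, so holding Css fixed requires dose ∝ CL: 150 × 2.76 = 414 mg.

414 mg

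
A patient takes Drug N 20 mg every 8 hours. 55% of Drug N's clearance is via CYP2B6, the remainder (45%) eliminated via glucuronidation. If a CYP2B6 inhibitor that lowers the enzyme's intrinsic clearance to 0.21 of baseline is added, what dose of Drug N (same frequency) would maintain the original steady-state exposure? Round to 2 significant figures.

11 mg

The CYP2B6 pathway (55% of clearance) drops to 0.21× activity: 0.55 × 0.21 = 0.1155.
Non-CYP routes (45%) are unchanged.
Relative clearance = 0.1155 + 0.45 = 0.5655.
Exposure is unchanged when dose changes in proportion to clearance. New dose = 20 mg × 0.5655 = 11 mg.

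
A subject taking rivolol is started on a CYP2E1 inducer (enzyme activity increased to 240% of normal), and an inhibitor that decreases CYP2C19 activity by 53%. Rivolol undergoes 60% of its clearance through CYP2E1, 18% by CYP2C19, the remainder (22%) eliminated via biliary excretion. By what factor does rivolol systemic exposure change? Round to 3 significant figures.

0.573

The CYP2E1 pathway (60% of clearance) increases to 2.4× activity: 0.6 × 2.4 = 1.44.
The CYP2C19 pathway (18% of clearance) falls to 0.47× activity: 0.18 × 0.47 = 0.0846.
Non-CYP routes (22%) are unchanged.
CL_new/CL_old = 1.44 + 0.0846 + 0.22 = 1.7446.
Because systemic exposure varies inversely with clearance, the combined effect is 1 / 1.7446 = 0.573.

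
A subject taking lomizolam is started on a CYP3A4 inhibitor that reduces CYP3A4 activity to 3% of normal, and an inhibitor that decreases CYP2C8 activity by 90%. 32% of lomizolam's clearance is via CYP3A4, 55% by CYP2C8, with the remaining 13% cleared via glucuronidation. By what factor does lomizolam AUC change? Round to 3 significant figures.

The CYP3A4 pathway (32% of clearance) drops to 0.03× activity: 0.32 × 0.03 = 0.0096.
The CYP2C8 pathway (55% of clearance) drops to 0.1× activity: 0.55 × 0.1 = 0.055.
The remaining 13% of clearance is unaffected.
Relative clearance = 0.0096 + 0.055 + 0.13 = 0.1946.
AUC ∝ 1/CL: fold-change = 1 / 0.1946 = 5.14.

5.14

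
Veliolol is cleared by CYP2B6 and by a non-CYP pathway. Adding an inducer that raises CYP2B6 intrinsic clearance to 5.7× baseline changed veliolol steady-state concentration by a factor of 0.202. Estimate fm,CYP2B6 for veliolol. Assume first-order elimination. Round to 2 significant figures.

0.84

Call the CYP2B6 fraction fm. After the interaction, CL_new/CL_old = fm × 5.7 + (1 − fm).
Steady-state concentration ratio = 1 / (new CL fraction), so new CL fraction = 1 / 0.202 = 4.95.
fm × 5.7 + 1 − fm = 4.95  ⇒  fm × (5.7 − 1) = 3.95  ⇒  fm = 0.84.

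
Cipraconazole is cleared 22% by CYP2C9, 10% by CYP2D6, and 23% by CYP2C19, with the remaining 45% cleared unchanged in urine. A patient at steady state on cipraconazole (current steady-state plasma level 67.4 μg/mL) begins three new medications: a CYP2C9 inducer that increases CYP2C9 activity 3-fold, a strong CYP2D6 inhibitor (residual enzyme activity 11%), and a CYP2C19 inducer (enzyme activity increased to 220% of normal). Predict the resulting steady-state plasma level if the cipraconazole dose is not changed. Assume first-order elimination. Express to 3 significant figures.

41.4 μg/mL

The CYP2C9 pathway (22% of clearance) rises to 3× activity: 0.22 × 3 = 0.66.
The CYP2D6 pathway (10% of clearance) is reduced to 0.11× activity: 0.1 × 0.11 = 0.011.
The CYP2C19 pathway (23% of clearance) rises to 2.2× activity: 0.23 × 2.2 = 0.506.
The remaining 45% of clearance is unaffected.
Relative clearance = 0.66 + 0.011 + 0.506 + 0.45 = 1.627.
New steady-state plasma level = 67.4 / 1.627 = 41.4 μg/mL (concentration scales inversely with clearance).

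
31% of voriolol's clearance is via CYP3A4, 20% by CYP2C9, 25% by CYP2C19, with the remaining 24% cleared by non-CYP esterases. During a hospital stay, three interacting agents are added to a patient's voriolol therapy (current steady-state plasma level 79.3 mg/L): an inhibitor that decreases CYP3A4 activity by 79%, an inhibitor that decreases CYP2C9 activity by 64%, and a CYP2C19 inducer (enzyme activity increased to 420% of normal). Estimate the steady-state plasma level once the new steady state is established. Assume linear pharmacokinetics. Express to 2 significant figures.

The CYP3A4 pathway (31% of clearance) drops to 0.21× activity: 0.31 × 0.21 = 0.0651.
The CYP2C9 pathway (20% of clearance) falls to 0.36× activity: 0.2 × 0.36 = 0.072.
The CYP2C19 pathway (25% of clearance) rises to 4.2× activity: 0.25 × 4.2 = 1.05.
Non-CYP routes (24%) are unchanged.
CL_new/CL_old = 0.0651 + 0.072 + 1.05 + 0.24 = 1.4271.
Dividing the baseline by the relative clearance: 79.3 / 1.4271 = 56 mg/L.

56 mg/L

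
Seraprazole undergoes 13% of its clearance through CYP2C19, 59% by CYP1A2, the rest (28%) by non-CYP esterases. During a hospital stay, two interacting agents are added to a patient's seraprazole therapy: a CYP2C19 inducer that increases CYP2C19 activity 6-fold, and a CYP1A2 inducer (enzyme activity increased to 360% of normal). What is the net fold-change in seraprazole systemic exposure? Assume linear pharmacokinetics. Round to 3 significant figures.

The CYP2C19 pathway (13% of clearance) is boosted to 6× activity: 0.13 × 6 = 0.78.
The CYP1A2 pathway (59% of clearance) increases to 3.6× activity: 0.59 × 3.6 = 2.124.
The remaining 28% of clearance is unaffected.
New clearance relative to baseline: 0.78 + 2.124 + 0.28 = 3.184.
Systemic exposure ∝ 1/CL: fold-change = 1 / 3.184 = 0.314.

0.314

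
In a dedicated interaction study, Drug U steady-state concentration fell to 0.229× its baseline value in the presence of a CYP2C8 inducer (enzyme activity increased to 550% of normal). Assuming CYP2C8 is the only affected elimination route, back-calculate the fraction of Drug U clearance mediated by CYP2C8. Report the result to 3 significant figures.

Let fm be the CYP2C8 fraction. New clearance relative to baseline = fm × 5.5 + (1 − fm).
Steady-state concentration ratio = 1 / (new CL fraction), so new CL fraction = 1 / 0.229 = 4.367.
fm × 5.5 + 1 − fm = 4.367  ⇒  fm × (5.5 − 1) = 3.367  ⇒  fm = 0.748.

0.748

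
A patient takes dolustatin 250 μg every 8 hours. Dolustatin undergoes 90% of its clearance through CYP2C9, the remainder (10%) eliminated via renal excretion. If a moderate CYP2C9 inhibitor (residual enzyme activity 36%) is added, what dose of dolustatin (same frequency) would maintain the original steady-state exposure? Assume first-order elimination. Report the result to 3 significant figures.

106 μg

The CYP2C9 pathway (90% of clearance) is reduced to 0.36× activity: 0.9 × 0.36 = 0.324.
The remaining 10% of clearance is unaffected.
CL_new/CL_old = 0.324 + 0.1 = 0.424.
To maintain the same steady-state level, dose must scale with clearance: new dose = 250 × 0.424 = 106 μg.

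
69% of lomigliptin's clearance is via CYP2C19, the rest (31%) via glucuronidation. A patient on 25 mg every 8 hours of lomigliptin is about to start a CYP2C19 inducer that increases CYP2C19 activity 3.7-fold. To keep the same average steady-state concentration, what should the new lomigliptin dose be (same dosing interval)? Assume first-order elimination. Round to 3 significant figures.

71.6 mg

The CYP2C19 pathway (69% of clearance) is boosted to 3.7× activity: 0.69 × 3.7 = 2.553.
Non-CYP routes (31%) are unchanged.
New clearance relative to baseline: 2.553 + 0.31 = 2.863.
To maintain the same steady-state level, dose must scale with clearance: new dose = 25 × 2.863 = 71.6 mg.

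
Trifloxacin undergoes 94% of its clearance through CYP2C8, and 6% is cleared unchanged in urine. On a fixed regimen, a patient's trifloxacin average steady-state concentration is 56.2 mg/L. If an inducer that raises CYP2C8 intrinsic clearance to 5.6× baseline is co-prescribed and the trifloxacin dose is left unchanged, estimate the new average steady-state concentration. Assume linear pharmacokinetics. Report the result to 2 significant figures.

11 mg/L

CYP2C8: 0.94 × 5.6 = 5.264
Other: 0.06 (unchanged)
Relative clearance = 5.264 + 0.06 = 5.324.
With dosing unchanged, average steady-state concentration scales as 1/CL: 56.2 / 5.324 = 11 mg/L.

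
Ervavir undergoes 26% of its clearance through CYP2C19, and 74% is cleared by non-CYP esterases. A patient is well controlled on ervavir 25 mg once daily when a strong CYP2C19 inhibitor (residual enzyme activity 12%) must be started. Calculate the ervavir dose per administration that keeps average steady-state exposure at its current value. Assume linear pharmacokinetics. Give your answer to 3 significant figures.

19.3 mg

The CYP2C19 pathway (26% of clearance) drops to 0.12× activity: 0.26 × 0.12 = 0.0312.
The remaining 74% of clearance is unaffected.
CL_new/CL_old = 0.0312 + 0.74 = 0.7712.
To maintain the same steady-state level, dose must scale with clearance: new dose = 25 × 0.7712 = 19.3 mg.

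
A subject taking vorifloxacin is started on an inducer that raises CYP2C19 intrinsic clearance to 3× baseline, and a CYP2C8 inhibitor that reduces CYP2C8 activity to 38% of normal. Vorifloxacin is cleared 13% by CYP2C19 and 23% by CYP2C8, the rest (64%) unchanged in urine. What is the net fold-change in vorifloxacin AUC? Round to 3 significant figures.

The CYP2C19 pathway (13% of clearance) increases to 3× activity: 0.13 × 3 = 0.39.
The CYP2C8 pathway (23% of clearance) drops to 0.38× activity: 0.23 × 0.38 = 0.0874.
Non-CYP routes (64%) are unchanged.
CL_new/CL_old = 0.39 + 0.0874 + 0.64 = 1.1174.
Because AUC varies inversely with clearance, the combined effect is 1 / 1.1174 = 0.895.

0.895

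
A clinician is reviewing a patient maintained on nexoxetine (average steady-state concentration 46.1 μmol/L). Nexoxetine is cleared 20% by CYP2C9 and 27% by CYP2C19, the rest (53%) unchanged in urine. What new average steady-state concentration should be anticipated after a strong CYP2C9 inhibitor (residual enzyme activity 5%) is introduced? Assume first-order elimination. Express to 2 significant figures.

57 μmol/L

The CYP2C9 pathway (20% of clearance) falls to 0.05× activity: 0.2 × 0.05 = 0.01.
CYP2C19 (27%) and the residual 53% are unaffected.
Relative clearance = 0.01 + 0.27 + 0.53 = 0.81.
With dosing unchanged, average steady-state concentration scales as 1/CL: 46.1 / 0.81 = 57 μmol/L.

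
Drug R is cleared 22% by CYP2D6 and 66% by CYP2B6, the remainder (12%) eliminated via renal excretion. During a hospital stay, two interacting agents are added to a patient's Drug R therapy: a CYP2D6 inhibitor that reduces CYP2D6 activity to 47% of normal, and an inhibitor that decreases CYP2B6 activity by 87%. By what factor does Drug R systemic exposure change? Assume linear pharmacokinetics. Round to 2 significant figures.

3.2

The CYP2D6 pathway (22% of clearance) is reduced to 0.47× activity: 0.22 × 0.47 = 0.1034.
The CYP2B6 pathway (66% of clearance) falls to 0.13× activity: 0.66 × 0.13 = 0.0858.
Non-CYP routes (12%) are unchanged.
New clearance relative to baseline: 0.1034 + 0.0858 + 0.12 = 0.3092.
Net systemic exposure ratio = 1 / 0.3092 = 3.2.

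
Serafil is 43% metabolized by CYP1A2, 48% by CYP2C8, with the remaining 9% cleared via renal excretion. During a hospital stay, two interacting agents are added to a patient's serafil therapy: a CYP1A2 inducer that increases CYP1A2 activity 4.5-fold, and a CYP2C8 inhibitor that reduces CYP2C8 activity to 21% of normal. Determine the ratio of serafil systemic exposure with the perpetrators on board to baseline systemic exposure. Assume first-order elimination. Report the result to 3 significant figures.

0.470

CYP1A2: 0.43 × 4.5 = 1.935
CYP2C8: 0.48 × 0.21 = 0.1008
Other: 0.09 (unchanged)
CL_new/CL_old = 1.935 + 0.1008 + 0.09 = 2.1258.
Systemic exposure ∝ 1/CL: fold-change = 1 / 2.1258 = 0.470.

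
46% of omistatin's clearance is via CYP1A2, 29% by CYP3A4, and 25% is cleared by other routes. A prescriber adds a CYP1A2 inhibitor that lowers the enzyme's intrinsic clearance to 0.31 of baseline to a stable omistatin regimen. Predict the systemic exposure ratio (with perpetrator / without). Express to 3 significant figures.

CYP1A2: 0.46 × 0.31 = 0.1426
CYP3A4: 0.29 (unchanged)
Other: 0.25 (unchanged)
CL_new/CL_old = 0.1426 + 0.29 + 0.25 = 0.6826.
Since systemic exposure ∝ 1/CL, the ratio is 1 / 0.6826 = 1.46.

1.46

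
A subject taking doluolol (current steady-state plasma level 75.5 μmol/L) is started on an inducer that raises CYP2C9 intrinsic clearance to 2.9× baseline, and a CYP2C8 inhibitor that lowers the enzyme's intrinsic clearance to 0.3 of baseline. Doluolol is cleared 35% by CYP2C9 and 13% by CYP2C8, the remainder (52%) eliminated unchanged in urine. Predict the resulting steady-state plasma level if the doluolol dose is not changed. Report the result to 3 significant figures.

48.0 μmol/L

The CYP2C9 pathway (35% of clearance) is boosted to 2.9× activity: 0.35 × 2.9 = 1.015.
The CYP2C8 pathway (13% of clearance) is reduced to 0.3× activity: 0.13 × 0.3 = 0.039.
The remaining 52% of clearance is unaffected.
New clearance relative to baseline: 1.015 + 0.039 + 0.52 = 1.574.
Steady-state plasma level ∝ 1/CL: new value = 75.5 / 1.574 = 48.0 μmol/L.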